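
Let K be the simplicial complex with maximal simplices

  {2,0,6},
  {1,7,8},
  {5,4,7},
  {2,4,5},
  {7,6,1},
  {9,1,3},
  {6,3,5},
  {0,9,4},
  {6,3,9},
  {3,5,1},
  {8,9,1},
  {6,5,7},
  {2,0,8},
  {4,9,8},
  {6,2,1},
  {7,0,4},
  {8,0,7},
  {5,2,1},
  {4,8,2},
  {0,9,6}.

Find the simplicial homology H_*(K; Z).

We work with the vertex ordering 0 < 1 < 2 < 3 < 4 < 5 < 6 < 7 < 8 < 9. The simplices of K, each written with vertices in increasing order, are:

  0-simplices (10): [0], [1], [2], [3], [4], [5], [6], [7], [8], [9]
  1-simplices (30): (30 of them)
  2-simplices (20): (20 of them)

so the chain groups are C_0 ≅ Z^10, C_1 ≅ Z^30, C_2 ≅ Z^20.

∂_1: C_1 → C_0 maps an edge to its endpoints' difference, ∂[p,q] = q − p.
This gives a 10×30 integer matrix of rank 9; reducing to Smith normal form yields diagonal entries (1,1,1,1,1,1,1,1,1).

The boundary map ∂_2: C_2 → C_1 sends each 2-simplex [p,q,r] to [q,r] − [p,r] + [p,q]. For instance
  ∂[1,8,9] = [8,9] − [1,9] + [1,8],
  ∂[0,7,8] = [7,8] − [0,8] + [0,7].
This gives a 30×20 integer matrix of rank 20; reducing to Smith normal form yields diagonal entries (1,1,1,1,1,1,1,1,1,1,1,1,1,1,1,1,1,1,1,2).

Computing H_k = (kernel of ∂_k) / (image of ∂_{k+1}):

  H_0: rank C_0 − rank ∂_1 = 10 − 9 = 1, and the invariant factors of ∂_1 are all 1, so H_0 ≅ Z.
  H_1: rank ker ∂_1 − rank ∂_2 = (30 − 9) − 20 = 1, and ∂_2 has invariant factor 2 > 1, so H_1 ≅ Z ⊕ Z_2.
  H_2: rank ker ∂_2 − rank ∂_3 = (20 − 20) − 0 = 0, and there is no ∂_3, so H_2 ≅ 0.

(K is a triangulation of the Klein bottle.)

H_0 = Z,  H_1 = Z ⊕ Z_2,  H_2 = 0.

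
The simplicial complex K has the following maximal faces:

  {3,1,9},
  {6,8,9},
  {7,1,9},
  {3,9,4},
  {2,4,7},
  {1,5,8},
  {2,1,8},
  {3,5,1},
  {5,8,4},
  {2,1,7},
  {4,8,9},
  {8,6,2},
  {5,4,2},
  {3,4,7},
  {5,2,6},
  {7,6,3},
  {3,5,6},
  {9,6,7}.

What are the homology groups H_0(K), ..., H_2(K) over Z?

Order the vertices as 1 < 2 < 3 < 4 < 5 < 6 < 7 < 8 < 9. Listing each simplex with vertices in this order, K has dimension 2 with simplices:

  0-simplices (9): [1], [2], [3], [4], [5], [6], [7], [8], [9]
  1-simplices (27): (27 of them)
  2-simplices (18): [1,2,7], [1,2,8], [1,3,5], [1,3,9], [1,5,8], [1,7,9], [2,4,5], [2,4,7], [2,5,6], [2,6,8], [3,4,7], [3,4,9], [3,5,6], [3,6,7], [4,5,8], [4,8,9], [6,7,9], [6,8,9]

giving chain groups C_0 ≅ Z^9, C_1 ≅ Z^27, C_2 ≅ Z^18.

Boundary ∂_1: C_1 → C_0 sends each edge [p,q] (with p < q) to q − p. For instance
  ∂[6,8] = [8] − [6].
The resulting 9×27 matrix has rank 8, and its Smith normal form has invariant factors (1,1,1,1,1,1,1,1).

Boundary ∂_2: C_2 → C_1 acts by ∂[p,q,r] = [q,r] − [p,r] + [p,q]. For instance
  ∂[1,5,8] = [5,8] − [1,8] + [1,5],
  ∂[2,4,5] = [4,5] − [2,5] + [2,4].
The 27×18 boundary matrix has rank 18 and Smith normal form diag(1,1,1,1,1,1,1,1,1,1,1,1,1,1,1,1,1,2).

Now H_k = ker ∂_k / im ∂_{k+1}, so:

  H_0: rank C_0 − rank ∂_1 = 9 − 8 = 1, and the invariant factors of ∂_1 are all 1, so H_0 = Z.
  H_1: rank ker ∂_1 − rank ∂_2 = (27 − 8) − 18 = 1, and ∂_2 has invariant factor 2 > 1, so H_1 = Z ⊕ Z/2.
  H_2: rank ker ∂_2 − rank ∂_3 = (18 − 18) − 0 = 0, and there is no ∂_3, so H_2 = 0.

H_0 ≅ Z,  H_1 ≅ Z ⊕ Z/2,  H_2 = 0.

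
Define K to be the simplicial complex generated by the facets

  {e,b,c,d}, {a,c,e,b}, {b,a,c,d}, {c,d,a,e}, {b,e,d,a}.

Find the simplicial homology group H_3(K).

H_3 ≅ Z.

We work with the vertex ordering a < b < c < d < e. The simplices of K, each written with vertices in increasing order, are:

  0-simplices (5): a, b, c, d, e
  1-simplices (10): ab, ac, ad, ae, bc, bd, be, cd, ce, de
  2-simplices (10): abc, abd, abe, acd, ace, ade, bcd, bce, bde, cde
  3-simplices (5): abcd, abce, abde, acde, bcde

Hence C_0 ≅ Z^5, C_1 ≅ Z^10, C_2 ≅ Z^10, C_3 ≅ Z^5.

The boundary map ∂_1: C_1 → C_0 maps an edge to its endpoints' difference, ∂[p,q] = q − p. For instance
  ∂bd = d − b.
As a 5×10 matrix over Z this has rank 4, with invariant factors (1,1,1,1).

The boundary map ∂_2: C_2 → C_1 sends each 2-simplex [p,q,r] to [q,r] − [p,r] + [p,q]. For instance
  ∂ace = ce − ae + ac,
  ∂ade = de − ae + ad.
The resulting 10×10 matrix has rank 6, and its Smith normal form has invariant factors (1,1,1,1,1,1).

Boundary ∂_3: C_3 → C_2 sends each 3-simplex σ to the alternating sum Σ_i (−1)^i (σ with its i-th vertex removed). For instance
  ∂acde = cde − ade + ace − acd,
  ∂bcde = cde − bde + bce − bcd.
The 10×5 boundary matrix has rank 4 and Smith normal form diag(1,1,1,1).

Computing H_k = (kernel of ∂_k) / (image of ∂_{k+1}):

  H_3: rank ker ∂_3 − rank ∂_4 = (5 − 4) − 0 = 1, and there is no ∂_4, so H_3 ≅ Z.

(K is a triangulation of the 3-sphere S^3.)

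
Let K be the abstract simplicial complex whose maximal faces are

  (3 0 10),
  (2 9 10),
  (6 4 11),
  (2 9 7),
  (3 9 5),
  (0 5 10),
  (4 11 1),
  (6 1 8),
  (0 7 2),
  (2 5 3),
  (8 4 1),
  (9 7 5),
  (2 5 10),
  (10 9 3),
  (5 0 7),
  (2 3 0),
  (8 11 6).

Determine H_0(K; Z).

Order the vertices as 0 < 1 < 2 < 3 < 4 < 5 < 6 < 7 < 8 < 9 < 10 < 11. Listing each simplex with vertices in this order, K has dimension 2 with simplices:

  0-simplices (12): [0], [1], [2], [3], [4], [5], [6], [7], [8], [9], [10], [11]
  1-simplices (28): (28 of them)
  2-simplices (17): [0,2,3], [0,2,7], [0,3,10], [0,5,7], [0,5,10], [1,4,8], [1,4,11], [1,6,8], [2,3,5], [2,5,10], [2,7,9], [2,9,10], [3,5,9], [3,9,10], [4,6,11], [5,7,9], [6,8,11]

giving chain groups C_0 ≅ Z^12, C_1 ≅ Z^28, C_2 ≅ Z^17.

∂_1: C_1 → C_0 maps an edge to its endpoints' difference, ∂[p,q] = q − p. For instance
  ∂[2,3] = [3] − [2].
The resulting 12×28 matrix has rank 10, and its Smith normal form has invariant factors (1,1,1,1,1,1,1,1,1,1).

Boundary ∂_2: C_2 → C_1 acts by ∂[p,q,r] = [q,r] − [p,r] + [p,q]. For instance
  ∂[3,9,10] = [9,10] − [3,10] + [3,9],
  ∂[2,7,9] = [7,9] − [2,9] + [2,7].
The 28×17 boundary matrix has rank 17 and Smith normal form diag(1,1,1,1,1,1,1,1,1,1,1,1,1,1,1,1,2).

Computing H_k = (kernel of ∂_k) / (image of ∂_{k+1}):

  H_0: rank C_0 − rank ∂_1 = 12 − 10 = 2, and the invariant factors of ∂_1 are all 1, so H_0 ≅ Z^2.

H_0 = Z^2.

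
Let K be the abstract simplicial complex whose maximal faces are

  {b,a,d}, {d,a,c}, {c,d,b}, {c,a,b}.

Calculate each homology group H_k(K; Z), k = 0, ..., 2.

H_0 ≅ Z,  H_1 = 0,  H_2 ≅ Z.

K has 4 vertices, 6 edges, 4 triangles.
rank ∂_0 = 0, rank ∂_1 = 3 ⇒ b_0 = 4 − 0 − 3 = 1; all invariant factors of ∂_1 are 1 so no torsion. So H_0 ≅ Z.
rank ∂_1 = 3, rank ∂_2 = 3 ⇒ b_1 = 6 − 3 − 3 = 0; all invariant factors of ∂_2 are 1 so no torsion. So H_1 ≅ 0.
rank ∂_2 = 3, rank ∂_3 = 0 ⇒ b_2 = 4 − 3 − 0 = 1. So H_2 ≅ Z.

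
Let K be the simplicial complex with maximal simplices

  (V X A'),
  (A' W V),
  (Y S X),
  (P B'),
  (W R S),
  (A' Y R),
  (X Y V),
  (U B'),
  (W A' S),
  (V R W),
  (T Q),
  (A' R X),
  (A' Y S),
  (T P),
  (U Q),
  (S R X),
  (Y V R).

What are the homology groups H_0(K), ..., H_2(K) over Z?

Take the total order P < Q < R < S < T < U < V < W < X < Y < A' < B' on the vertex set. Then K (dimension 2) consists of the simplices:

  0-simplices (12): [P], [Q], [R], [S], [T], [U], [V], [W], [X], [Y], [A'], [B']
  1-simplices (23): (23 of them)
  2-simplices (12): [R,S,W], [R,S,X], [R,V,W], [R,V,Y], [R,X,A'], [R,Y,A'], [S,W,A'], [S,X,Y], [S,Y,A'], [V,W,A'], [V,X,Y], [V,X,A']

so the chain groups are C_0 ≅ Z^12, C_1 ≅ Z^23, C_2 ≅ Z^12.

Boundary ∂_1: C_1 → C_0 is given by ∂[p,q] = [q] − [p]. For instance
  ∂[R,W] = [W] − [R].
The resulting 12×23 matrix has rank 10, and its Smith normal form has invariant factors (1,1,1,1,1,1,1,1,1,1).

Boundary ∂_2: C_2 → C_1 maps a triangle to the signed sum of its edges. For instance
  ∂[V,X,Y] = [X,Y] − [V,Y] + [V,X],
  ∂[R,Y,A'] = [Y,A'] − [R,A'] + [R,Y].
As a 23×12 matrix over Z this has rank 12, with invariant factors (1,1,1,1,1,1,1,1,1,1,1,2).

Computing H_k = (kernel of ∂_k) / (image of ∂_{k+1}):

  H_0: rank C_0 − rank ∂_1 = 12 − 10 = 2, and the invariant factors of ∂_1 are all 1, so H_0 ≅ Z^2.
  H_1: rank ker ∂_1 − rank ∂_2 = (23 − 10) − 12 = 1, and ∂_2 has invariant factor 2 > 1, so H_1 ≅ Z ⊕ Z/2.
  H_2: rank ker ∂_2 − rank ∂_3 = (12 − 12) − 0 = 0, and there is no ∂_3, so H_2 ≅ 0.

As a check, the Euler characteristic is 12 − 23 + 12 = 1, which agrees with 2 − 1 + 0 = 1.

H_0 = Z^2,  H_1 = Z ⊕ Z/2,  H_2 = 0.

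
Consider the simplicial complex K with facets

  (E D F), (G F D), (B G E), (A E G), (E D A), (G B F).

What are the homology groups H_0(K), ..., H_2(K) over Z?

H_0 ≅ Z,  H_1 ≅ Z,  H_2 = 0.

Take the total order A < B < D < E < F < G on the vertex set. Then K (dimension 2) consists of the simplices:

  0-simplices (6): A, B, D, E, F, G
  1-simplices (12): AD, AE, AG, BE, BF, BG, DE, DF, DG, EF, EG, FG
  2-simplices (6): ADE, AEG, BEG, BFG, DEF, DFG

giving chain groups C_0 ≅ Z^6, C_1 ≅ Z^12, C_2 ≅ Z^6.

∂_1: C_1 → C_0 maps an edge to its endpoints' difference, ∂[p,q] = q − p. For instance
  ∂BF = F − B.
This gives a 6×12 integer matrix of rank 5; reducing to Smith normal form yields diagonal entries (1,1,1,1,1).

The boundary map ∂_2: C_2 → C_1 maps a triangle to the signed sum of its edges. For instance
  ∂DEF = EF − DF + DE,
  ∂DFG = FG − DG + DF.
The resulting 12×6 matrix has rank 6, and its Smith normal form has invariant factors (1,1,1,1,1,1).

Reading off H_k = ker ∂_k / im ∂_{k+1}:

  H_0: rank C_0 − rank ∂_1 = 6 − 5 = 1, and the invariant factors of ∂_1 are all 1, so H_0 = Z.
  H_1: rank ker ∂_1 − rank ∂_2 = (12 − 5) − 6 = 1, and the invariant factors of ∂_2 are all 1, so H_1 = Z.
  H_2: rank ker ∂_2 − rank ∂_3 = (6 − 6) − 0 = 0, and there is no ∂_3, so H_2 = 0.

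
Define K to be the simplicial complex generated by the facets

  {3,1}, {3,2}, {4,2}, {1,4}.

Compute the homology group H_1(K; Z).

Order the vertices as 1 < 2 < 3 < 4. Listing each simplex with vertices in this order, K has dimension 1 with simplices:

  0-simplices (4): [1], [2], [3], [4]
  1-simplices (4): [1,3], [1,4], [2,3], [2,4]

giving chain groups C_0 ≅ Z^4, C_1 ≅ Z^4.

The boundary map ∂_1: C_1 → C_0 sends each edge [p,q] (with p < q) to q − p. For instance
  ∂[2,3] = [3] − [2].
The 4×4 boundary matrix has rank 3 and Smith normal form diag(1,1,1).

Reading off H_k = ker ∂_k / im ∂_{k+1}:

  H_1: rank ker ∂_1 − rank ∂_2 = (4 − 3) − 0 = 1, and there is no ∂_2, so H_1 = Z.

H_1 ≅ Z.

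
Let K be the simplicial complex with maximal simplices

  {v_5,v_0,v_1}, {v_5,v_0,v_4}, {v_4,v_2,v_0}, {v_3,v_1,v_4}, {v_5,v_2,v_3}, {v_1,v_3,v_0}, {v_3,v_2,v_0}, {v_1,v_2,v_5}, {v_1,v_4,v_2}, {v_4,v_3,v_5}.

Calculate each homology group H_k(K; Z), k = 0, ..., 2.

Fix the vertex order v_0 < v_1 < v_2 < v_3 < v_4 < v_5 and write every simplex with vertices in increasing order. Then dim K = 2 and the simplices of K are:

  0-simplices (6): [v_0], [v_1], [v_2], [v_3], [v_4], [v_5]
  1-simplices (15): (15 of them)
  2-simplices (10): [v_0,v_1,v_3], [v_0,v_1,v_5], [v_0,v_2,v_3], [v_0,v_2,v_4], [v_0,v_4,v_5], [v_1,v_2,v_4], [v_1,v_2,v_5], [v_1,v_3,v_4], [v_2,v_3,v_5], [v_3,v_4,v_5]

so the chain groups are C_0 ≅ Z^6, C_1 ≅ Z^15, C_2 ≅ Z^10.

The boundary map ∂_1: C_1 → C_0 is given by ∂[p,q] = [q] − [p]. For instance
  ∂[v_3,v_4] = [v_4] − [v_3].
As a 6×15 matrix over Z this has rank 5, with invariant factors (1,1,1,1,1).

Boundary ∂_2: C_2 → C_1 sends each 2-simplex [p,q,r] to [q,r] − [p,r] + [p,q]. For instance
  ∂[v_0,v_1,v_3] = [v_1,v_3] − [v_0,v_3] + [v_0,v_1],
  ∂[v_3,v_4,v_5] = [v_4,v_5] − [v_3,v_5] + [v_3,v_4].
This gives a 15×10 integer matrix of rank 10; reducing to Smith normal form yields diagonal entries (1,1,1,1,1,1,1,1,1,2).

Computing H_k = (kernel of ∂_k) / (image of ∂_{k+1}):

  H_0: rank C_0 − rank ∂_1 = 6 − 5 = 1, and the invariant factors of ∂_1 are all 1, so H_0 = Z.
  H_1: rank ker ∂_1 − rank ∂_2 = (15 − 5) − 10 = 0, and ∂_2 has invariant factor 2 > 1, so H_1 = Z/2.
  H_2: rank ker ∂_2 − rank ∂_3 = (10 − 10) − 0 = 0, and there is no ∂_3, so H_2 = 0.

As a check, the Euler characteristic is 6 − 15 + 10 = 1, which agrees with 1 − 0 + 0 = 1.

H_0 ≅ Z,  H_1 ≅ Z/2,  H_2 = 0.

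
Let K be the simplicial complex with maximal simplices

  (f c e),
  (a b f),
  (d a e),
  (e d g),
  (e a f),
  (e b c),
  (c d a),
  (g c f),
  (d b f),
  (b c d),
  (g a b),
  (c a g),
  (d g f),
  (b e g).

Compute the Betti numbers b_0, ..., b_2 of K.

b_0 = 1, b_1 = 2, b_2 = 1.

Fix the vertex order a < b < c < d < e < f < g and write every simplex with vertices in increasing order. Then dim K = 2 and the simplices of K are:

  0-simplices (7): a, b, c, d, e, f, g
  1-simplices (21): ab, ac, ad, ae, af, ag, bc, bd, be, bf, bg, cd, ce, cf, cg, de, df, dg, ef, eg, fg
  2-simplices (14): abf, abg, acd, acg, ade, aef, bcd, bce, bdf, beg, cef, cfg, deg, dfg

Hence C_0 ≅ Z^7, C_1 ≅ Z^21, C_2 ≅ Z^14.

Boundary ∂_1: C_1 → C_0 is given by ∂[p,q] = [q] − [p]. For instance
  ∂ac = c − a.
As a 7×21 matrix over Z this has rank 6, with invariant factors (1,1,1,1,1,1).

∂_2: C_2 → C_1 sends each 2-simplex [p,q,r] to [q,r] − [p,r] + [p,q]. For instance
  ∂ade = de − ae + ad,
  ∂abf = bf − af + ab.
This gives a 21×14 integer matrix of rank 13; reducing to Smith normal form yields diagonal entries (1,1,1,1,1,1,1,1,1,1,1,1,1).

Computing H_k = (kernel of ∂_k) / (image of ∂_{k+1}):

  H_0: rank C_0 − rank ∂_1 = 7 − 6 = 1, and the invariant factors of ∂_1 are all 1, so H_0 ≅ Z.
  H_1: rank ker ∂_1 − rank ∂_2 = (21 − 6) − 13 = 2, and the invariant factors of ∂_2 are all 1, so H_1 ≅ Z^2.
  H_2: rank ker ∂_2 − rank ∂_3 = (14 − 13) − 0 = 1, and there is no ∂_3, so H_2 ≅ Z.

As a check, the Euler characteristic is 7 − 21 + 14 = 0, which agrees with 1 − 2 + 1 = 0.

Hence the Betti numbers are b_0 = 1, b_1 = 2, b_2 = 1.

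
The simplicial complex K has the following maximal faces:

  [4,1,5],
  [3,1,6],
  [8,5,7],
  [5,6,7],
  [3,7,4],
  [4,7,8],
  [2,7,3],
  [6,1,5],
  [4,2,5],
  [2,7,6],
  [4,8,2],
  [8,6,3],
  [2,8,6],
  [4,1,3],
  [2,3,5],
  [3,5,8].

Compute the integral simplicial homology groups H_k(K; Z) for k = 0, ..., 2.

We work with the vertex ordering 1 < 2 < 3 < 4 < 5 < 6 < 7 < 8. The simplices of K, each written with vertices in increasing order, are:

  0-simplices (8): [1], [2], [3], [4], [5], [6], [7], [8]
  1-simplices (24): (24 of them)
  2-simplices (16): [1,3,4], [1,3,6], [1,4,5], [1,5,6], [2,3,5], [2,3,7], [2,4,5], [2,4,8], [2,6,7], [2,6,8], [3,4,7], [3,5,8], [3,6,8], [4,7,8], [5,6,7], [5,7,8]

giving chain groups C_0 ≅ Z^8, C_1 ≅ Z^24, C_2 ≅ Z^16.

The boundary map ∂_1: C_1 → C_0 sends each edge [p,q] (with p < q) to q − p. For instance
  ∂[3,7] = [7] − [3].
The 8×24 boundary matrix has rank 7 and Smith normal form diag(1,1,1,1,1,1,1).

Boundary ∂_2: C_2 → C_1 sends each 2-simplex [p,q,r] to [q,r] − [p,r] + [p,q]. For instance
  ∂[5,7,8] = [7,8] − [5,8] + [5,7],
  ∂[1,4,5] = [4,5] − [1,5] + [1,4].
The 24×16 boundary matrix has rank 15 and Smith normal form diag(1,1,1,1,1,1,1,1,1,1,1,1,1,1,1).

Reading off H_k = ker ∂_k / im ∂_{k+1}:

  H_0: rank C_0 − rank ∂_1 = 8 − 7 = 1, and the invariant factors of ∂_1 are all 1, so H_0 = Z.
  H_1: rank ker ∂_1 − rank ∂_2 = (24 − 7) − 15 = 2, and the invariant factors of ∂_2 are all 1, so H_1 = Z^2.
  H_2: rank ker ∂_2 − rank ∂_3 = (16 − 15) − 0 = 1, and there is no ∂_3, so H_2 = Z.

(K is a triangulation of the torus T^2.)

H_0 = Z,  H_1 = Z^2,  H_2 = Z.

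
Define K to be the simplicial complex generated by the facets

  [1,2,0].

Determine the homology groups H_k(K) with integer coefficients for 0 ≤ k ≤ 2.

H_0 ≅ Z,  H_1 = 0,  H_2 = 0.

Take the total order 0 < 1 < 2 on the vertex set. Then K (dimension 2) consists of the simplices:

  0-simplices (3): [0], [1], [2]
  1-simplices (3): [0,1], [0,2], [1,2]
  2-simplices (1): [0,1,2]

so the chain groups are C_0 ≅ Z^3, C_1 ≅ Z^3, C_2 ≅ Z^1.

The boundary map ∂_1: C_1 → C_0 maps an edge to its endpoints' difference, ∂[p,q] = q − p. For instance
  ∂[0,1] = [1] − [0].
The resulting 3×3 matrix has rank 2, and its Smith normal form has invariant factors (1,1).

Boundary ∂_2: C_2 → C_1 sends each 2-simplex [p,q,r] to [q,r] − [p,r] + [p,q]. For instance
  ∂[0,1,2] = [1,2] − [0,2] + [0,1].
The 3×1 boundary matrix has rank 1 and Smith normal form diag(1).

Reading off H_k = ker ∂_k / im ∂_{k+1}:

  H_0: rank C_0 − rank ∂_1 = 3 − 2 = 1, and the invariant factors of ∂_1 are all 1, so H_0 ≅ Z.
  H_1: rank ker ∂_1 − rank ∂_2 = (3 − 2) − 1 = 0, and the invariant factors of ∂_2 are all 1, so H_1 ≅ 0.
  H_2: rank ker ∂_2 − rank ∂_3 = (1 − 1) − 0 = 0, and there is no ∂_3, so H_2 ≅ 0.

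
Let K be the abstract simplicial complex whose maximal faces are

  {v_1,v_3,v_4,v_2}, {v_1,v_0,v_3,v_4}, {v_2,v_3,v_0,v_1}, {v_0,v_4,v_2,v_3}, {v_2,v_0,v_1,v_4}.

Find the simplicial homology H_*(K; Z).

We work with the vertex ordering v_0 < v_1 < v_2 < v_3 < v_4. The simplices of K, each written with vertices in increasing order, are:

  0-simplices (5): [v_0], [v_1], [v_2], [v_3], [v_4]
  1-simplices (10): [v_0,v_1], [v_0,v_2], [v_0,v_3], [v_0,v_4], [v_1,v_2], [v_1,v_3], [v_1,v_4], [v_2,v_3], [v_2,v_4], [v_3,v_4]
  2-simplices (10): [v_0,v_1,v_2], [v_0,v_1,v_3], [v_0,v_1,v_4], [v_0,v_2,v_3], [v_0,v_2,v_4], [v_0,v_3,v_4], [v_1,v_2,v_3], [v_1,v_2,v_4], [v_1,v_3,v_4], [v_2,v_3,v_4]
  3-simplices (5): [v_0,v_1,v_2,v_3], [v_0,v_1,v_2,v_4], [v_0,v_1,v_3,v_4], [v_0,v_2,v_3,v_4], [v_1,v_2,v_3,v_4]

Hence C_0 ≅ Z^5, C_1 ≅ Z^10, C_2 ≅ Z^10, C_3 ≅ Z^5.

∂_1: C_1 → C_0 sends each edge [p,q] (with p < q) to q − p.
The 5×10 boundary matrix has rank 4 and Smith normal form diag(1,1,1,1).

∂_2: C_2 → C_1 sends each 2-simplex [p,q,r] to [q,r] − [p,r] + [p,q]. For instance
  ∂[v_0,v_1,v_3] = [v_1,v_3] − [v_0,v_3] + [v_0,v_1],
  ∂[v_1,v_3,v_4] = [v_3,v_4] − [v_1,v_4] + [v_1,v_3].
As a 10×10 matrix over Z this has rank 6, with invariant factors (1,1,1,1,1,1).

The boundary map ∂_3: C_3 → C_2 sends each 3-simplex σ to the alternating sum Σ_i (−1)^i (σ with its i-th vertex removed). For instance
  ∂[v_0,v_1,v_2,v_3] = [v_1,v_2,v_3] − [v_0,v_2,v_3] + [v_0,v_1,v_3] − [v_0,v_1,v_2],
  ∂[v_0,v_1,v_2,v_4] = [v_1,v_2,v_4] − [v_0,v_2,v_4] + [v_0,v_1,v_4] − [v_0,v_1,v_2].
This gives a 10×5 integer matrix of rank 4; reducing to Smith normal form yields diagonal entries (1,1,1,1).

Computing H_k = (kernel of ∂_k) / (image of ∂_{k+1}):

  H_0: rank C_0 − rank ∂_1 = 5 − 4 = 1, and the invariant factors of ∂_1 are all 1, so H_0 ≅ Z.
  H_1: rank ker ∂_1 − rank ∂_2 = (10 − 4) − 6 = 0, and the invariant factors of ∂_2 are all 1, so H_1 ≅ 0.
  H_2: rank ker ∂_2 − rank ∂_3 = (10 − 6) − 4 = 0, and the invariant factors of ∂_3 are all 1, so H_2 ≅ 0.
  H_3: rank ker ∂_3 − rank ∂_4 = (5 − 4) − 0 = 1, and there is no ∂_4, so H_3 ≅ Z.

H_0 = Z,  H_1 = 0,  H_2 = 0,  H_3 = Z.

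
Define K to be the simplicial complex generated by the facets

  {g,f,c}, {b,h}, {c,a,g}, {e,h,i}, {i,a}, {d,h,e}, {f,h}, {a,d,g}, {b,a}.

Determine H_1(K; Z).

Take the total order a < b < c < d < e < f < g < h < i on the vertex set. Then K (dimension 2) consists of the simplices:

  0-simplices (9): a, b, c, d, e, f, g, h, i
  1-simplices (16): ab, ac, ad, ag, ai, bh, cf, cg, de, dg, dh, eh, ei, fg, fh, hi
  2-simplices (5): acg, adg, cfg, deh, ehi

giving chain groups C_0 ≅ Z^9, C_1 ≅ Z^16, C_2 ≅ Z^5.

∂_1: C_1 → C_0 sends each edge [p,q] (with p < q) to q − p. For instance
  ∂cg = g − c.
As a 9×16 matrix over Z this has rank 8, with invariant factors (1,1,1,1,1,1,1,1).

The boundary map ∂_2: C_2 → C_1 maps a triangle to the signed sum of its edges. For instance
  ∂cfg = fg − cg + cf,
  ∂ehi = hi − ei + eh.
As a 16×5 matrix over Z this has rank 5, with invariant factors (1,1,1,1,1).

Now H_k = ker ∂_k / im ∂_{k+1}, so:

  H_1: rank ker ∂_1 − rank ∂_2 = (16 − 8) − 5 = 3, and the invariant factors of ∂_2 are all 1, so H_1 = Z^3.

H_1 = Z^3.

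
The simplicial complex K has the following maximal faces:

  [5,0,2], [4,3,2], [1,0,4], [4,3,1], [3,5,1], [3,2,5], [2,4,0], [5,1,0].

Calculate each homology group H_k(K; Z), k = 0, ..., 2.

Order the vertices as 0 < 1 < 2 < 3 < 4 < 5. Listing each simplex with vertices in this order, K has dimension 2 with simplices:

  0-simplices (6): [0], [1], [2], [3], [4], [5]
  1-simplices (12): [0,1], [0,2], [0,4], [0,5], [1,3], [1,4], [1,5], [2,3], [2,4], [2,5], [3,4], [3,5]
  2-simplices (8): [0,1,4], [0,1,5], [0,2,4], [0,2,5], [1,3,4], [1,3,5], [2,3,4], [2,3,5]

giving chain groups C_0 ≅ Z^6, C_1 ≅ Z^12, C_2 ≅ Z^8.

∂_1: C_1 → C_0 maps an edge to its endpoints' difference, ∂[p,q] = q − p. For instance
  ∂[0,1] = [1] − [0].
The 6×12 boundary matrix has rank 5 and Smith normal form diag(1,1,1,1,1).

∂_2: C_2 → C_1 acts by ∂[p,q,r] = [q,r] − [p,r] + [p,q]. For instance
  ∂[1,3,5] = [3,5] − [1,5] + [1,3],
  ∂[0,1,5] = [1,5] − [0,5] + [0,1].
The resulting 12×8 matrix has rank 7, and its Smith normal form has invariant factors (1,1,1,1,1,1,1).

Computing H_k = (kernel of ∂_k) / (image of ∂_{k+1}):

  H_0: rank C_0 − rank ∂_1 = 6 − 5 = 1, and the invariant factors of ∂_1 are all 1, so H_0 ≅ Z.
  H_1: rank ker ∂_1 − rank ∂_2 = (12 − 5) − 7 = 0, and the invariant factors of ∂_2 are all 1, so H_1 ≅ 0.
  H_2: rank ker ∂_2 − rank ∂_3 = (8 − 7) − 0 = 1, and there is no ∂_3, so H_2 ≅ Z.

H_0 ≅ Z,  H_1 = 0,  H_2 ≅ Z.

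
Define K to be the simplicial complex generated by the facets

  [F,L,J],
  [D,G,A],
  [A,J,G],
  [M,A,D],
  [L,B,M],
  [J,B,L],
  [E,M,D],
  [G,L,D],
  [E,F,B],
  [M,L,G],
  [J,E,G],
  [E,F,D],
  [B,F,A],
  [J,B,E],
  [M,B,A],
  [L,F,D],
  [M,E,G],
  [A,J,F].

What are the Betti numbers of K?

Take the total order A < B < D < E < F < G < J < L < M on the vertex set. Then K (dimension 2) consists of the simplices:

  0-simplices (9): A, B, D, E, F, G, J, L, M
  1-simplices (27): AB, AD, AF, AG, AJ, AM, BE, BF, BJ, BL, BM, DE, DF, DG, DL, DM, EF, EG, EJ, EM, FJ, FL, GJ, GL, GM, JL, LM
  2-simplices (18): ABF, ABM, ADG, ADM, AFJ, AGJ, BEF, BEJ, BJL, BLM, DEF, DEM, DFL, DGL, EGJ, EGM, FJL, GLM

Hence C_0 ≅ Z^9, C_1 ≅ Z^27, C_2 ≅ Z^18.

∂_1: C_1 → C_0 maps an edge to its endpoints' difference, ∂[p,q] = q − p. For instance
  ∂JL = L − J.
This gives a 9×27 integer matrix of rank 8; reducing to Smith normal form yields diagonal entries (1,1,1,1,1,1,1,1).

The boundary map ∂_2: C_2 → C_1 sends each 2-simplex [p,q,r] to [q,r] − [p,r] + [p,q]. For instance
  ∂ADG = DG − AG + AD,
  ∂DGL = GL − DL + DG.
This gives a 27×18 integer matrix of rank 18; reducing to Smith normal form yields diagonal entries (1,1,1,1,1,1,1,1,1,1,1,1,1,1,1,1,1,2).

Now H_k = ker ∂_k / im ∂_{k+1}, so:

  H_0: rank C_0 − rank ∂_1 = 9 − 8 = 1, and the invariant factors of ∂_1 are all 1, so H_0 = Z.
  H_1: rank ker ∂_1 − rank ∂_2 = (27 − 8) − 18 = 1, and ∂_2 has invariant factor 2 > 1, so H_1 = Z ⊕ Z/2Z.
  H_2: rank ker ∂_2 − rank ∂_3 = (18 − 18) − 0 = 0, and there is no ∂_3, so H_2 = 0.

Hence the Betti numbers are b_0 = 1, b_1 = 1, b_2 = 0.

b_0 = 1, b_1 = 1, b_2 = 0.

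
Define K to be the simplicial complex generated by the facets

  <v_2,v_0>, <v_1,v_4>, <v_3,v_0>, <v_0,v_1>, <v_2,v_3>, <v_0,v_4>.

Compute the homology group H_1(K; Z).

H_1 = Z^2.

Take the total order v_0 < v_1 < v_2 < v_3 < v_4 on the vertex set. Then K (dimension 1) consists of the simplices:

  0-simplices (5): [v_0], [v_1], [v_2], [v_3], [v_4]
  1-simplices (6): [v_0,v_1], [v_0,v_2], [v_0,v_3], [v_0,v_4], [v_1,v_4], [v_2,v_3]

Hence C_0 ≅ Z^5, C_1 ≅ Z^6.

∂_1: C_1 → C_0 sends each edge [p,q] (with p < q) to q − p.
The 5×6 boundary matrix has rank 4 and Smith normal form diag(1,1,1,1).

Now H_k = ker ∂_k / im ∂_{k+1}, so:

  H_1: rank ker ∂_1 − rank ∂_2 = (6 − 4) − 0 = 2, and there is no ∂_2, so H_1 ≅ Z^2.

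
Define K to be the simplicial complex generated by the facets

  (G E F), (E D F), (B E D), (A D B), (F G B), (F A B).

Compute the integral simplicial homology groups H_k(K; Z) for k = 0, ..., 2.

H_0 ≅ Z,  H_1 ≅ Z,  H_2 = 0.

Fix the vertex order A < B < D < E < F < G and write every simplex with vertices in increasing order. Then dim K = 2 and the simplices of K are:

  0-simplices (6): A, B, D, E, F, G
  1-simplices (12): AB, AD, AF, BD, BE, BF, BG, DE, DF, EF, EG, FG
  2-simplices (6): ABD, ABF, BDE, BFG, DEF, EFG

giving chain groups C_0 ≅ Z^6, C_1 ≅ Z^12, C_2 ≅ Z^6.

The boundary map ∂_1: C_1 → C_0 sends each edge [p,q] (with p < q) to q − p. For instance
  ∂EG = G − E.
The 6×12 boundary matrix has rank 5 and Smith normal form diag(1,1,1,1,1).

∂_2: C_2 → C_1 sends each 2-simplex [p,q,r] to [q,r] − [p,r] + [p,q]. For instance
  ∂EFG = FG − EG + EF,
  ∂DEF = EF − DF + DE.
The resulting 12×6 matrix has rank 6, and its Smith normal form has invariant factors (1,1,1,1,1,1).

Reading off H_k = ker ∂_k / im ∂_{k+1}:

  H_0: rank C_0 − rank ∂_1 = 6 − 5 = 1, and the invariant factors of ∂_1 are all 1, so H_0 = Z.
  H_1: rank ker ∂_1 − rank ∂_2 = (12 − 5) − 6 = 1, and the invariant factors of ∂_2 are all 1, so H_1 = Z.
  H_2: rank ker ∂_2 − rank ∂_3 = (6 − 6) − 0 = 0, and there is no ∂_3, so H_2 = 0.

As a check, the Euler characteristic is 6 − 12 + 6 = 0, which agrees with 1 − 1 + 0 = 0.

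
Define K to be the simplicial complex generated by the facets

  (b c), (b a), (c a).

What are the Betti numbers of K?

b_0 = 1, b_1 = 1.

Fix the vertex order a < b < c and write every simplex with vertices in increasing order. Then dim K = 1 and the simplices of K are:

  0-simplices (3): a, b, c
  1-simplices (3): ab, ac, bc

Hence C_0 ≅ Z^3, C_1 ≅ Z^3.

The boundary map ∂_1: C_1 → C_0 is given by ∂[p,q] = [q] − [p]. For instance
  ∂bc = c − b.
The resulting 3×3 matrix has rank 2, and its Smith normal form has invariant factors (1,1).

From H_k ≅ ker(∂_k) / im(∂_{k+1}) we obtain:

  H_0: rank C_0 − rank ∂_1 = 3 − 2 = 1, and the invariant factors of ∂_1 are all 1, so H_0 = Z.
  H_1: rank ker ∂_1 − rank ∂_2 = (3 − 2) − 0 = 1, and there is no ∂_2, so H_1 = Z.

Hence the Betti numbers are b_0 = 1, b_1 = 1.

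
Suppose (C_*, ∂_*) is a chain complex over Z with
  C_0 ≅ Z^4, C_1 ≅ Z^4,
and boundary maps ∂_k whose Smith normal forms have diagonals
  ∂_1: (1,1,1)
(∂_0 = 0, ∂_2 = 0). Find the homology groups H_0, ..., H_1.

H_0 = Z,  H_1 = Z.

H_0: b_0 = 4 − 0 − 3 = 1; torsion from ∂_1 factors > 1: none. So H_0 = Z.
H_1: b_1 = 4 − 3 − 0 = 1; torsion from ∂_2 factors > 1: none. So H_1 = Z.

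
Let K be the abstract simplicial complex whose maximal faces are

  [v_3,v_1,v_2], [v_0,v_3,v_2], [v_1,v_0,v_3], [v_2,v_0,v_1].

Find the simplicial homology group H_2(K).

Fix the vertex order v_0 < v_1 < v_2 < v_3 and write every simplex with vertices in increasing order. Then dim K = 2 and the simplices of K are:

  0-simplices (4): [v_0], [v_1], [v_2], [v_3]
  1-simplices (6): [v_0,v_1], [v_0,v_2], [v_0,v_3], [v_1,v_2], [v_1,v_3], [v_2,v_3]
  2-simplices (4): [v_0,v_1,v_2], [v_0,v_1,v_3], [v_0,v_2,v_3], [v_1,v_2,v_3]

giving chain groups C_0 ≅ Z^4, C_1 ≅ Z^6, C_2 ≅ Z^4.

Boundary ∂_1: C_1 → C_0 sends each edge [p,q] (with p < q) to q − p. For instance
  ∂[v_1,v_3] = [v_3] − [v_1].
As a 4×6 matrix over Z this has rank 3, with invariant factors (1,1,1).

Boundary ∂_2: C_2 → C_1 acts by ∂[p,q,r] = [q,r] − [p,r] + [p,q]. For instance
  ∂[v_1,v_2,v_3] = [v_2,v_3] − [v_1,v_3] + [v_1,v_2],
  ∂[v_0,v_1,v_3] = [v_1,v_3] − [v_0,v_3] + [v_0,v_1].
The resulting 6×4 matrix has rank 3, and its Smith normal form has invariant factors (1,1,1).

From H_k ≅ ker(∂_k) / im(∂_{k+1}) we obtain:

  H_2: rank ker ∂_2 − rank ∂_3 = (4 − 3) − 0 = 1, and there is no ∂_3, so H_2 ≅ Z.

H_2 ≅ Z.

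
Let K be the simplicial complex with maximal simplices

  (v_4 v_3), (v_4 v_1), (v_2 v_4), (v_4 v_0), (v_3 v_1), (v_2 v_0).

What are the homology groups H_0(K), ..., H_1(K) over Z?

H_0 ≅ Z,  H_1 ≅ Z^2.

Order the vertices as v_0 < v_1 < v_2 < v_3 < v_4. Listing each simplex with vertices in this order, K has dimension 1 with simplices:

  0-simplices (5): [v_0], [v_1], [v_2], [v_3], [v_4]
  1-simplices (6): [v_0,v_2], [v_0,v_4], [v_1,v_3], [v_1,v_4], [v_2,v_4], [v_3,v_4]

giving chain groups C_0 ≅ Z^5, C_1 ≅ Z^6.

Boundary ∂_1: C_1 → C_0 is given by ∂[p,q] = [q] − [p].
The 5×6 boundary matrix has rank 4 and Smith normal form diag(1,1,1,1).

Computing H_k = (kernel of ∂_k) / (image of ∂_{k+1}):

  H_0: rank C_0 − rank ∂_1 = 5 − 4 = 1, and the invariant factors of ∂_1 are all 1, so H_0 ≅ Z.
  H_1: rank ker ∂_1 − rank ∂_2 = (6 − 4) − 0 = 2, and there is no ∂_2, so H_1 ≅ Z^2.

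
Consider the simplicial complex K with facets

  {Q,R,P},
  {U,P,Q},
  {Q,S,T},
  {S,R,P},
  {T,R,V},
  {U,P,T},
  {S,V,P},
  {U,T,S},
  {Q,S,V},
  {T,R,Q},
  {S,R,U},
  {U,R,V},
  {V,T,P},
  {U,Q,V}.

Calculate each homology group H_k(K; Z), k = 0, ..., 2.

K has 7 vertices, 21 edges, 14 triangles.
rank ∂_0 = 0, rank ∂_1 = 6 ⇒ b_0 = 7 − 0 − 6 = 1; all invariant factors of ∂_1 are 1 so no torsion. So H_0 = Z.
rank ∂_1 = 6, rank ∂_2 = 13 ⇒ b_1 = 21 − 6 − 13 = 2; all invariant factors of ∂_2 are 1 so no torsion. So H_1 = Z^2.
rank ∂_2 = 13, rank ∂_3 = 0 ⇒ b_2 = 14 − 13 − 0 = 1. So H_2 = Z.

H_0 = Z,  H_1 = Z^2,  H_2 = Z.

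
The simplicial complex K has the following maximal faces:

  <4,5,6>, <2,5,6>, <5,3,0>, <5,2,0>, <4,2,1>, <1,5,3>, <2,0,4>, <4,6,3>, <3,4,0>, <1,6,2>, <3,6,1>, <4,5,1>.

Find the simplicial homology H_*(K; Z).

Order the vertices as 0 < 1 < 2 < 3 < 4 < 5 < 6. Listing each simplex with vertices in this order, K has dimension 2 with simplices:

  0-simplices (7): [0], [1], [2], [3], [4], [5], [6]
  1-simplices (18): [0,2], [0,3], [0,4], [0,5], [1,2], [1,3], [1,4], [1,5], [1,6], [2,4], [2,5], [2,6], [3,4], [3,5], [3,6], [4,5], [4,6], [5,6]
  2-simplices (12): [0,2,4], [0,2,5], [0,3,4], [0,3,5], [1,2,4], [1,2,6], [1,3,5], [1,3,6], [1,4,5], [2,5,6], [3,4,6], [4,5,6]

Hence C_0 ≅ Z^7, C_1 ≅ Z^18, C_2 ≅ Z^12.

∂_1: C_1 → C_0 is given by ∂[p,q] = [q] − [p]. For instance
  ∂[1,3] = [3] − [1].
As a 7×18 matrix over Z this has rank 6, with invariant factors (1,1,1,1,1,1).

∂_2: C_2 → C_1 sends each 2-simplex [p,q,r] to [q,r] − [p,r] + [p,q]. For instance
  ∂[1,2,4] = [2,4] − [1,4] + [1,2],
  ∂[2,5,6] = [5,6] − [2,6] + [2,5].
This gives a 18×12 integer matrix of rank 12; reducing to Smith normal form yields diagonal entries (1,1,1,1,1,1,1,1,1,1,1,2).

Reading off H_k = ker ∂_k / im ∂_{k+1}:

  H_0: rank C_0 − rank ∂_1 = 7 − 6 = 1, and the invariant factors of ∂_1 are all 1, so H_0 = Z.
  H_1: rank ker ∂_1 − rank ∂_2 = (18 − 6) − 12 = 0, and ∂_2 has invariant factor 2 > 1, so H_1 = Z/2.
  H_2: rank ker ∂_2 − rank ∂_3 = (12 − 12) − 0 = 0, and there is no ∂_3, so H_2 = 0.

H_0 = Z,  H_1 = Z/2,  H_2 = 0.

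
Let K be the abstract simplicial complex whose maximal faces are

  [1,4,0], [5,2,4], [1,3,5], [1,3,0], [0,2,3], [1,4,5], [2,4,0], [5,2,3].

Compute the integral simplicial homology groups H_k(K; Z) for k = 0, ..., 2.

H_0 = Z,  H_1 = 0,  H_2 = Z.

We work with the vertex ordering 0 < 1 < 2 < 3 < 4 < 5. The simplices of K, each written with vertices in increasing order, are:

  0-simplices (6): [0], [1], [2], [3], [4], [5]
  1-simplices (12): [0,1], [0,2], [0,3], [0,4], [1,3], [1,4], [1,5], [2,3], [2,4], [2,5], [3,5], [4,5]
  2-simplices (8): [0,1,3], [0,1,4], [0,2,3], [0,2,4], [1,3,5], [1,4,5], [2,3,5], [2,4,5]

so the chain groups are C_0 ≅ Z^6, C_1 ≅ Z^12, C_2 ≅ Z^8.

Boundary ∂_1: C_1 → C_0 sends each edge [p,q] (with p < q) to q − p. For instance
  ∂[2,5] = [5] − [2].
As a 6×12 matrix over Z this has rank 5, with invariant factors (1,1,1,1,1).

The boundary map ∂_2: C_2 → C_1 maps a triangle to the signed sum of its edges. For instance
  ∂[2,4,5] = [4,5] − [2,5] + [2,4],
  ∂[2,3,5] = [3,5] − [2,5] + [2,3].
As a 12×8 matrix over Z this has rank 7, with invariant factors (1,1,1,1,1,1,1).

Reading off H_k = ker ∂_k / im ∂_{k+1}:

  H_0: rank C_0 − rank ∂_1 = 6 − 5 = 1, and the invariant factors of ∂_1 are all 1, so H_0 = Z.
  H_1: rank ker ∂_1 − rank ∂_2 = (12 − 5) − 7 = 0, and the invariant factors of ∂_2 are all 1, so H_1 = 0.
  H_2: rank ker ∂_2 − rank ∂_3 = (8 − 7) − 0 = 1, and there is no ∂_3, so H_2 = Z.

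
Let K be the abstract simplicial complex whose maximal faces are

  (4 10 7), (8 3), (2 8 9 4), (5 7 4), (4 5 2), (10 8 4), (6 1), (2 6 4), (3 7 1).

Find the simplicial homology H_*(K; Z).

H_0 = Z,  H_1 = Z^2,  H_2 = 0,  H_3 = 0.

Fix the vertex order 1 < 2 < 3 < 4 < 5 < 6 < 7 < 8 < 9 < 10 and write every simplex with vertices in increasing order. Then dim K = 3 and the simplices of K are:

  0-simplices (10): [1], [2], [3], [4], [5], [6], [7], [8], [9], [10]
  1-simplices (20): [1,3], [1,6], [1,7], [2,4], [2,5], [2,6], [2,8], [2,9], [3,7], [3,8], [4,5], [4,6], [4,7], [4,8], [4,9], [4,10], [5,7], [7,10], [8,9], [8,10]
  2-simplices (10): [1,3,7], [2,4,5], [2,4,6], [2,4,8], [2,4,9], [2,8,9], [4,5,7], [4,7,10], [4,8,9], [4,8,10]
  3-simplices (1): [2,4,8,9]

Hence C_0 ≅ Z^10, C_1 ≅ Z^20, C_2 ≅ Z^10, C_3 ≅ Z^1.

∂_1: C_1 → C_0 maps an edge to its endpoints' difference, ∂[p,q] = q − p.
The resulting 10×20 matrix has rank 9, and its Smith normal form has invariant factors (1,1,1,1,1,1,1,1,1).

Boundary ∂_2: C_2 → C_1 sends each 2-simplex [p,q,r] to [q,r] − [p,r] + [p,q]. For instance
  ∂[2,4,6] = [4,6] − [2,6] + [2,4],
  ∂[2,4,8] = [4,8] − [2,8] + [2,4].
The 20×10 boundary matrix has rank 9 and Smith normal form diag(1,1,1,1,1,1,1,1,1).

∂_3: C_3 → C_2 sends each 3-simplex σ to the alternating sum Σ_i (−1)^i (σ with its i-th vertex removed). For instance
  ∂[2,4,8,9] = [4,8,9] − [2,8,9] + [2,4,9] − [2,4,8].
The 10×1 boundary matrix has rank 1 and Smith normal form diag(1).

From H_k ≅ ker(∂_k) / im(∂_{k+1}) we obtain:

  H_0: rank C_0 − rank ∂_1 = 10 − 9 = 1, and the invariant factors of ∂_1 are all 1, so H_0 ≅ Z.
  H_1: rank ker ∂_1 − rank ∂_2 = (20 − 9) − 9 = 2, and the invariant factors of ∂_2 are all 1, so H_1 ≅ Z^2.
  H_2: rank ker ∂_2 − rank ∂_3 = (10 − 9) − 1 = 0, and the invariant factors of ∂_3 are all 1, so H_2 ≅ 0.
  H_3: rank ker ∂_3 − rank ∂_4 = (1 − 1) − 0 = 0, and there is no ∂_4, so H_3 ≅ 0.

As a check, the Euler characteristic is 10 − 20 + 10 − 1 = -1, which agrees with 1 − 2 + 0 − 0 = -1.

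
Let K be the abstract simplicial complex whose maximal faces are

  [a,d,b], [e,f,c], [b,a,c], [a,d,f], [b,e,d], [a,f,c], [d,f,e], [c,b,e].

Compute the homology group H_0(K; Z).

H_0 ≅ Z.

K has 6 vertices, 12 edges, 8 triangles.
rank ∂_0 = 0, rank ∂_1 = 5 ⇒ b_0 = 6 − 0 − 5 = 1; all invariant factors of ∂_1 are 1 so no torsion. So H_0 = Z.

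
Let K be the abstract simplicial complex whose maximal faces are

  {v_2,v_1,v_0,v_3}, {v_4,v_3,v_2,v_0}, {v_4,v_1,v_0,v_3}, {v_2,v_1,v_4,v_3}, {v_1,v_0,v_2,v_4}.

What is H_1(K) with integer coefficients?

Take the total order v_0 < v_1 < v_2 < v_3 < v_4 on the vertex set. Then K (dimension 3) consists of the simplices:

  0-simplices (5): [v_0], [v_1], [v_2], [v_3], [v_4]
  1-simplices (10): [v_0,v_1], [v_0,v_2], [v_0,v_3], [v_0,v_4], [v_1,v_2], [v_1,v_3], [v_1,v_4], [v_2,v_3], [v_2,v_4], [v_3,v_4]
  2-simplices (10): [v_0,v_1,v_2], [v_0,v_1,v_3], [v_0,v_1,v_4], [v_0,v_2,v_3], [v_0,v_2,v_4], [v_0,v_3,v_4], [v_1,v_2,v_3], [v_1,v_2,v_4], [v_1,v_3,v_4], [v_2,v_3,v_4]
  3-simplices (5): [v_0,v_1,v_2,v_3], [v_0,v_1,v_2,v_4], [v_0,v_1,v_3,v_4], [v_0,v_2,v_3,v_4], [v_1,v_2,v_3,v_4]

so the chain groups are C_0 ≅ Z^5, C_1 ≅ Z^10, C_2 ≅ Z^10, C_3 ≅ Z^5.

∂_1: C_1 → C_0 sends each edge [p,q] (with p < q) to q − p. For instance
  ∂[v_2,v_4] = [v_4] − [v_2].
The resulting 5×10 matrix has rank 4, and its Smith normal form has invariant factors (1,1,1,1).

∂_2: C_2 → C_1 acts by ∂[p,q,r] = [q,r] − [p,r] + [p,q]. For instance
  ∂[v_2,v_3,v_4] = [v_3,v_4] − [v_2,v_4] + [v_2,v_3],
  ∂[v_0,v_1,v_4] = [v_1,v_4] − [v_0,v_4] + [v_0,v_1].
The 10×10 boundary matrix has rank 6 and Smith normal form diag(1,1,1,1,1,1).

The boundary map ∂_3: C_3 → C_2 sends each 3-simplex σ to the alternating sum Σ_i (−1)^i (σ with its i-th vertex removed). For instance
  ∂[v_0,v_2,v_3,v_4] = [v_2,v_3,v_4] − [v_0,v_3,v_4] + [v_0,v_2,v_4] − [v_0,v_2,v_3],
  ∂[v_0,v_1,v_2,v_3] = [v_1,v_2,v_3] − [v_0,v_2,v_3] + [v_0,v_1,v_3] − [v_0,v_1,v_2].
The 10×5 boundary matrix has rank 4 and Smith normal form diag(1,1,1,1).

Reading off H_k = ker ∂_k / im ∂_{k+1}:

  H_1: rank ker ∂_1 − rank ∂_2 = (10 − 4) − 6 = 0, and the invariant factors of ∂_2 are all 1, so H_1 ≅ 0.

(K is a triangulation of the 3-sphere S^3.)

H_1 = 0.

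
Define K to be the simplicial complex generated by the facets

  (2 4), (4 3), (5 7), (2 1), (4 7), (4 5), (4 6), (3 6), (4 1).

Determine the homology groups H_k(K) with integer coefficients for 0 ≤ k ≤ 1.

H_0 = Z,  H_1 = Z^3.

Fix the vertex order 1 < 2 < 3 < 4 < 5 < 6 < 7 and write every simplex with vertices in increasing order. Then dim K = 1 and the simplices of K are:

  0-simplices (7): [1], [2], [3], [4], [5], [6], [7]
  1-simplices (9): [1,2], [1,4], [2,4], [3,4], [3,6], [4,5], [4,6], [4,7], [5,7]

giving chain groups C_0 ≅ Z^7, C_1 ≅ Z^9.

∂_1: C_1 → C_0 is given by ∂[p,q] = [q] − [p]. For instance
  ∂[3,4] = [4] − [3].
The resulting 7×9 matrix has rank 6, and its Smith normal form has invariant factors (1,1,1,1,1,1).

From H_k ≅ ker(∂_k) / im(∂_{k+1}) we obtain:

  H_0: rank C_0 − rank ∂_1 = 7 − 6 = 1, and the invariant factors of ∂_1 are all 1, so H_0 ≅ Z.
  H_1: rank ker ∂_1 − rank ∂_2 = (9 − 6) − 0 = 3, and there is no ∂_2, so H_1 ≅ Z^3.

As a check, the Euler characteristic is 7 − 9 = -2, which agrees with 1 − 3 = -2.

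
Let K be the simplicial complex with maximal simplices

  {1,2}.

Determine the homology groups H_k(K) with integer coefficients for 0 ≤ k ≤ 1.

H_0 = Z,  H_1 = 0.

We work with the vertex ordering 1 < 2. The simplices of K, each written with vertices in increasing order, are:

  0-simplices (2): [1], [2]
  1-simplices (1): [1,2]

Hence C_0 ≅ Z^2, C_1 ≅ Z^1.

The boundary map ∂_1: C_1 → C_0 sends each edge [p,q] (with p < q) to q − p. For instance
  ∂[1,2] = [2] − [1].
The 2×1 boundary matrix has rank 1 and Smith normal form diag(1).

Reading off H_k = ker ∂_k / im ∂_{k+1}:

  H_0: rank C_0 − rank ∂_1 = 2 − 1 = 1, and the invariant factors of ∂_1 are all 1, so H_0 = Z.
  H_1: rank ker ∂_1 − rank ∂_2 = (1 − 1) − 0 = 0, and there is no ∂_2, so H_1 = 0.

As a check, the Euler characteristic is 2 − 1 = 1, which agrees with 1 − 0 = 1.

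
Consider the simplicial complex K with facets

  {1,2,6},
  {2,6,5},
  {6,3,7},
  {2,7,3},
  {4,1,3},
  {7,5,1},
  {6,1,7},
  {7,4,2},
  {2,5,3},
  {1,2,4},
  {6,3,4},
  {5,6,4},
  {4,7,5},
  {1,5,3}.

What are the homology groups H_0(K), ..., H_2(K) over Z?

Order the vertices as 1 < 2 < 3 < 4 < 5 < 6 < 7. Listing each simplex with vertices in this order, K has dimension 2 with simplices:

  0-simplices (7): [1], [2], [3], [4], [5], [6], [7]
  1-simplices (21): [1,2], [1,3], [1,4], [1,5], [1,6], [1,7], [2,3], [2,4], [2,5], [2,6], [2,7], [3,4], [3,5], [3,6], [3,7], [4,5], [4,6], [4,7], [5,6], [5,7], [6,7]
  2-simplices (14): [1,2,4], [1,2,6], [1,3,4], [1,3,5], [1,5,7], [1,6,7], [2,3,5], [2,3,7], [2,4,7], [2,5,6], [3,4,6], [3,6,7], [4,5,6], [4,5,7]

Hence C_0 ≅ Z^7, C_1 ≅ Z^21, C_2 ≅ Z^14.

Boundary ∂_1: C_1 → C_0 maps an edge to its endpoints' difference, ∂[p,q] = q − p.
This gives a 7×21 integer matrix of rank 6; reducing to Smith normal form yields diagonal entries (1,1,1,1,1,1).

The boundary map ∂_2: C_2 → C_1 acts by ∂[p,q,r] = [q,r] − [p,r] + [p,q]. For instance
  ∂[2,5,6] = [5,6] − [2,6] + [2,5],
  ∂[2,4,7] = [4,7] − [2,7] + [2,4].
This gives a 21×14 integer matrix of rank 13; reducing to Smith normal form yields diagonal entries (1,1,1,1,1,1,1,1,1,1,1,1,1).

From H_k ≅ ker(∂_k) / im(∂_{k+1}) we obtain:

  H_0: rank C_0 − rank ∂_1 = 7 − 6 = 1, and the invariant factors of ∂_1 are all 1, so H_0 = Z.
  H_1: rank ker ∂_1 − rank ∂_2 = (21 − 6) − 13 = 2, and the invariant factors of ∂_2 are all 1, so H_1 = Z^2.
  H_2: rank ker ∂_2 − rank ∂_3 = (14 − 13) − 0 = 1, and there is no ∂_3, so H_2 = Z.

(K is a triangulation of the torus T^2.)

H_0 ≅ Z,  H_1 ≅ Z^2,  H_2 ≅ Z.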